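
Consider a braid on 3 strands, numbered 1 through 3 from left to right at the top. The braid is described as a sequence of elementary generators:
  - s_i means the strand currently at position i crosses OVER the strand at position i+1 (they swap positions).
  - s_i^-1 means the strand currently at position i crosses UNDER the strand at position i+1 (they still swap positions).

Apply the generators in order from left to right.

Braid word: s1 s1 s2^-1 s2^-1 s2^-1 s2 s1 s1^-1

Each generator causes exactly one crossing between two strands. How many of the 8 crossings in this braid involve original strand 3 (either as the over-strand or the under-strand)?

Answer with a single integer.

Gen 1: crossing 1x2. Involves strand 3? no. Count so far: 0
Gen 2: crossing 2x1. Involves strand 3? no. Count so far: 0
Gen 3: crossing 2x3. Involves strand 3? yes. Count so far: 1
Gen 4: crossing 3x2. Involves strand 3? yes. Count so far: 2
Gen 5: crossing 2x3. Involves strand 3? yes. Count so far: 3
Gen 6: crossing 3x2. Involves strand 3? yes. Count so far: 4
Gen 7: crossing 1x2. Involves strand 3? no. Count so far: 4
Gen 8: crossing 2x1. Involves strand 3? no. Count so far: 4

Answer: 4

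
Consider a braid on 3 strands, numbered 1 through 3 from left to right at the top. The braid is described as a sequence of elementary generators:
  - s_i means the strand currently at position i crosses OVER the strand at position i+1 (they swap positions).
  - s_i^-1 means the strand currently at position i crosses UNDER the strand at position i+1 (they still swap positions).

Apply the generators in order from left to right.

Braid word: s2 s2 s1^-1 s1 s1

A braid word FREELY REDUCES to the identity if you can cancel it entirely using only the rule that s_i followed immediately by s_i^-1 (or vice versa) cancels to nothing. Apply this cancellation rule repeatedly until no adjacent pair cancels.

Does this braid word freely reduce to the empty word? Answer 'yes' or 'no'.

Gen 1 (s2): push. Stack: [s2]
Gen 2 (s2): push. Stack: [s2 s2]
Gen 3 (s1^-1): push. Stack: [s2 s2 s1^-1]
Gen 4 (s1): cancels prior s1^-1. Stack: [s2 s2]
Gen 5 (s1): push. Stack: [s2 s2 s1]
Reduced word: s2 s2 s1

Answer: no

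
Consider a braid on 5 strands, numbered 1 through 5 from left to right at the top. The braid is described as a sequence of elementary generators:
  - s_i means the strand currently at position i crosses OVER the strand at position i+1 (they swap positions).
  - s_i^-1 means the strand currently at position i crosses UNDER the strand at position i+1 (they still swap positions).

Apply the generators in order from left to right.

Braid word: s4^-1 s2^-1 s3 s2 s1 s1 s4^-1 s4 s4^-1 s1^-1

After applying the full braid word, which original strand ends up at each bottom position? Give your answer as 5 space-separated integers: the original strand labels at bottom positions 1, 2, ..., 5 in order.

Gen 1 (s4^-1): strand 4 crosses under strand 5. Perm now: [1 2 3 5 4]
Gen 2 (s2^-1): strand 2 crosses under strand 3. Perm now: [1 3 2 5 4]
Gen 3 (s3): strand 2 crosses over strand 5. Perm now: [1 3 5 2 4]
Gen 4 (s2): strand 3 crosses over strand 5. Perm now: [1 5 3 2 4]
Gen 5 (s1): strand 1 crosses over strand 5. Perm now: [5 1 3 2 4]
Gen 6 (s1): strand 5 crosses over strand 1. Perm now: [1 5 3 2 4]
Gen 7 (s4^-1): strand 2 crosses under strand 4. Perm now: [1 5 3 4 2]
Gen 8 (s4): strand 4 crosses over strand 2. Perm now: [1 5 3 2 4]
Gen 9 (s4^-1): strand 2 crosses under strand 4. Perm now: [1 5 3 4 2]
Gen 10 (s1^-1): strand 1 crosses under strand 5. Perm now: [5 1 3 4 2]

Answer: 5 1 3 4 2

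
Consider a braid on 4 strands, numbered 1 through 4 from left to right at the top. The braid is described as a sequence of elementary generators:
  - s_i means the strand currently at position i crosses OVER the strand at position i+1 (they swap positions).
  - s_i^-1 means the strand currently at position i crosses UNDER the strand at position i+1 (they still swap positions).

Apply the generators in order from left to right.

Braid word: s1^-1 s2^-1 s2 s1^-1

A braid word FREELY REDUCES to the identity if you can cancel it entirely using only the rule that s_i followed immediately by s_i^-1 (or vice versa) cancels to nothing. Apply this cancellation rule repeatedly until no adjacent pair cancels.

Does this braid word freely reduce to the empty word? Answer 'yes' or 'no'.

Answer: no

Derivation:
Gen 1 (s1^-1): push. Stack: [s1^-1]
Gen 2 (s2^-1): push. Stack: [s1^-1 s2^-1]
Gen 3 (s2): cancels prior s2^-1. Stack: [s1^-1]
Gen 4 (s1^-1): push. Stack: [s1^-1 s1^-1]
Reduced word: s1^-1 s1^-1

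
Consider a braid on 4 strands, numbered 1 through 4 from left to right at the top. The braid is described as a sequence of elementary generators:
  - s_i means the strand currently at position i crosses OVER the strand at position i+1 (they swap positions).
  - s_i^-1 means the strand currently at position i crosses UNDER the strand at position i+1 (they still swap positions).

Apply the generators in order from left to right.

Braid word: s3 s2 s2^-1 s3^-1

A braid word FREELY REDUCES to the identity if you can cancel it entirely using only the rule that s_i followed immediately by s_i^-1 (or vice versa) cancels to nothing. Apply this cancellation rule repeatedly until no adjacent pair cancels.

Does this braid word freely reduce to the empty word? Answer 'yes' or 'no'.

Gen 1 (s3): push. Stack: [s3]
Gen 2 (s2): push. Stack: [s3 s2]
Gen 3 (s2^-1): cancels prior s2. Stack: [s3]
Gen 4 (s3^-1): cancels prior s3. Stack: []
Reduced word: (empty)

Answer: yes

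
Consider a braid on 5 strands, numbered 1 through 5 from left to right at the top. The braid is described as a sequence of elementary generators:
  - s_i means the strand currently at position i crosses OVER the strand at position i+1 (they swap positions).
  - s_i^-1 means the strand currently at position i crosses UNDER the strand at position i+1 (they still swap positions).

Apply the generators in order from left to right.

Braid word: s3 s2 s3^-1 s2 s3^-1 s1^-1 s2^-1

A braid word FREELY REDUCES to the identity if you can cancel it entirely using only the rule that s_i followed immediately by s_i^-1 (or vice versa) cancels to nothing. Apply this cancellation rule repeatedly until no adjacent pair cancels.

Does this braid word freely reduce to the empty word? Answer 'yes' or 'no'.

Answer: no

Derivation:
Gen 1 (s3): push. Stack: [s3]
Gen 2 (s2): push. Stack: [s3 s2]
Gen 3 (s3^-1): push. Stack: [s3 s2 s3^-1]
Gen 4 (s2): push. Stack: [s3 s2 s3^-1 s2]
Gen 5 (s3^-1): push. Stack: [s3 s2 s3^-1 s2 s3^-1]
Gen 6 (s1^-1): push. Stack: [s3 s2 s3^-1 s2 s3^-1 s1^-1]
Gen 7 (s2^-1): push. Stack: [s3 s2 s3^-1 s2 s3^-1 s1^-1 s2^-1]
Reduced word: s3 s2 s3^-1 s2 s3^-1 s1^-1 s2^-1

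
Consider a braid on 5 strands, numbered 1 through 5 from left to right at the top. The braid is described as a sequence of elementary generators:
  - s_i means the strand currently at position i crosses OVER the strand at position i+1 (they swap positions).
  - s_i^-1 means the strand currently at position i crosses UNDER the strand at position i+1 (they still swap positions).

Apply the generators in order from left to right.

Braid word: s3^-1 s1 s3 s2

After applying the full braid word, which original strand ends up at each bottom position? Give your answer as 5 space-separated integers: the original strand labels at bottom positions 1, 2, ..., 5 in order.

Answer: 2 3 1 4 5

Derivation:
Gen 1 (s3^-1): strand 3 crosses under strand 4. Perm now: [1 2 4 3 5]
Gen 2 (s1): strand 1 crosses over strand 2. Perm now: [2 1 4 3 5]
Gen 3 (s3): strand 4 crosses over strand 3. Perm now: [2 1 3 4 5]
Gen 4 (s2): strand 1 crosses over strand 3. Perm now: [2 3 1 4 5]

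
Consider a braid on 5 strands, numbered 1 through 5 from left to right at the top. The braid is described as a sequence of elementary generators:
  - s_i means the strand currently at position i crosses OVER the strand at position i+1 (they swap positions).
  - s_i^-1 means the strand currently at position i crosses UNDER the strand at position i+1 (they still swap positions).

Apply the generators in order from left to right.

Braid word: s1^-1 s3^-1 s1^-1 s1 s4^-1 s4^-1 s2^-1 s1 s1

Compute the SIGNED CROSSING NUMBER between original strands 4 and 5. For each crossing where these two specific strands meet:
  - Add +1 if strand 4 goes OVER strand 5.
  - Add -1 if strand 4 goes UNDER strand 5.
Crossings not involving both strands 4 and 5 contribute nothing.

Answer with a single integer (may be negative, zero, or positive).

Answer: 0

Derivation:
Gen 1: crossing 1x2. Both 4&5? no. Sum: 0
Gen 2: crossing 3x4. Both 4&5? no. Sum: 0
Gen 3: crossing 2x1. Both 4&5? no. Sum: 0
Gen 4: crossing 1x2. Both 4&5? no. Sum: 0
Gen 5: crossing 3x5. Both 4&5? no. Sum: 0
Gen 6: crossing 5x3. Both 4&5? no. Sum: 0
Gen 7: crossing 1x4. Both 4&5? no. Sum: 0
Gen 8: crossing 2x4. Both 4&5? no. Sum: 0
Gen 9: crossing 4x2. Both 4&5? no. Sum: 0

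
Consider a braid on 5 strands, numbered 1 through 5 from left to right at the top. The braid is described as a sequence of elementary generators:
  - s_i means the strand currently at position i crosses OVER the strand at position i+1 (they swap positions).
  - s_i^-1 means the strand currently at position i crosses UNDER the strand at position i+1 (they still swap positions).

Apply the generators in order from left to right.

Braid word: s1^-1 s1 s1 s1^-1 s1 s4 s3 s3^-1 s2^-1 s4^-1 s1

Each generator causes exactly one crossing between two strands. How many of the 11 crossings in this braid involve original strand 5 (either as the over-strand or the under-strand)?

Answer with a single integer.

Answer: 4

Derivation:
Gen 1: crossing 1x2. Involves strand 5? no. Count so far: 0
Gen 2: crossing 2x1. Involves strand 5? no. Count so far: 0
Gen 3: crossing 1x2. Involves strand 5? no. Count so far: 0
Gen 4: crossing 2x1. Involves strand 5? no. Count so far: 0
Gen 5: crossing 1x2. Involves strand 5? no. Count so far: 0
Gen 6: crossing 4x5. Involves strand 5? yes. Count so far: 1
Gen 7: crossing 3x5. Involves strand 5? yes. Count so far: 2
Gen 8: crossing 5x3. Involves strand 5? yes. Count so far: 3
Gen 9: crossing 1x3. Involves strand 5? no. Count so far: 3
Gen 10: crossing 5x4. Involves strand 5? yes. Count so far: 4
Gen 11: crossing 2x3. Involves strand 5? no. Count so far: 4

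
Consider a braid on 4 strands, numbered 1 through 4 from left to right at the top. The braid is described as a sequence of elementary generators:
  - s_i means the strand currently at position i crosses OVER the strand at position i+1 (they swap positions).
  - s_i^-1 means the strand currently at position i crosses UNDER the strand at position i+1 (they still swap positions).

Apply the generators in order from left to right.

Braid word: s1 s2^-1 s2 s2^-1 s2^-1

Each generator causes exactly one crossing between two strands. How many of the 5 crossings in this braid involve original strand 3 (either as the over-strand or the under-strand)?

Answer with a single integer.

Answer: 4

Derivation:
Gen 1: crossing 1x2. Involves strand 3? no. Count so far: 0
Gen 2: crossing 1x3. Involves strand 3? yes. Count so far: 1
Gen 3: crossing 3x1. Involves strand 3? yes. Count so far: 2
Gen 4: crossing 1x3. Involves strand 3? yes. Count so far: 3
Gen 5: crossing 3x1. Involves strand 3? yes. Count so far: 4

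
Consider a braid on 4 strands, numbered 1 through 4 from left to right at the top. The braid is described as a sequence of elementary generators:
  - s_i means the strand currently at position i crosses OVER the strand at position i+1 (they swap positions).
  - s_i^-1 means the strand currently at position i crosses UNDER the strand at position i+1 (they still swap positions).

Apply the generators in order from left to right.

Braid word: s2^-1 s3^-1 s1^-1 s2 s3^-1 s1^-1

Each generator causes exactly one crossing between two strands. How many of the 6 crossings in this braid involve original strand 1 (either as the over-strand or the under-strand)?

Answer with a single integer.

Answer: 3

Derivation:
Gen 1: crossing 2x3. Involves strand 1? no. Count so far: 0
Gen 2: crossing 2x4. Involves strand 1? no. Count so far: 0
Gen 3: crossing 1x3. Involves strand 1? yes. Count so far: 1
Gen 4: crossing 1x4. Involves strand 1? yes. Count so far: 2
Gen 5: crossing 1x2. Involves strand 1? yes. Count so far: 3
Gen 6: crossing 3x4. Involves strand 1? no. Count so far: 3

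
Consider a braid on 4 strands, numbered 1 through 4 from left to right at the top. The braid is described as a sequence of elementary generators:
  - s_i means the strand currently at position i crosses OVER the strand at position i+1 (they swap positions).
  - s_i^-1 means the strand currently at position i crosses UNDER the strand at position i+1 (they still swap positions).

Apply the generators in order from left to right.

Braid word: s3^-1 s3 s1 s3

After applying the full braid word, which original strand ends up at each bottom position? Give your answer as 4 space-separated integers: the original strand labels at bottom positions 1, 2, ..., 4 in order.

Answer: 2 1 4 3

Derivation:
Gen 1 (s3^-1): strand 3 crosses under strand 4. Perm now: [1 2 4 3]
Gen 2 (s3): strand 4 crosses over strand 3. Perm now: [1 2 3 4]
Gen 3 (s1): strand 1 crosses over strand 2. Perm now: [2 1 3 4]
Gen 4 (s3): strand 3 crosses over strand 4. Perm now: [2 1 4 3]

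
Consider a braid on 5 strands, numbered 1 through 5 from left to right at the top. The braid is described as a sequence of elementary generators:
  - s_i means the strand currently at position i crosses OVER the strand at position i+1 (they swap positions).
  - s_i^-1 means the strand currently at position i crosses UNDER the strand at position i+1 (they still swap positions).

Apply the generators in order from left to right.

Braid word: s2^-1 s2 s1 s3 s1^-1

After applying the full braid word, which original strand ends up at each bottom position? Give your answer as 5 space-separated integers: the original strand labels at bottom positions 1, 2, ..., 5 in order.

Answer: 1 2 4 3 5

Derivation:
Gen 1 (s2^-1): strand 2 crosses under strand 3. Perm now: [1 3 2 4 5]
Gen 2 (s2): strand 3 crosses over strand 2. Perm now: [1 2 3 4 5]
Gen 3 (s1): strand 1 crosses over strand 2. Perm now: [2 1 3 4 5]
Gen 4 (s3): strand 3 crosses over strand 4. Perm now: [2 1 4 3 5]
Gen 5 (s1^-1): strand 2 crosses under strand 1. Perm now: [1 2 4 3 5]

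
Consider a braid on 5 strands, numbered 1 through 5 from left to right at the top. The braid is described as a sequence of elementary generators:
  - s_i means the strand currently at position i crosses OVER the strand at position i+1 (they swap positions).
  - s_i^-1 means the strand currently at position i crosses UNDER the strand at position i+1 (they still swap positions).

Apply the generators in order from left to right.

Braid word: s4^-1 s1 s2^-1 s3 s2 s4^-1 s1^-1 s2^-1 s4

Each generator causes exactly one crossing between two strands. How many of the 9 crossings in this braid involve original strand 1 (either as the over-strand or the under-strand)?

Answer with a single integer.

Gen 1: crossing 4x5. Involves strand 1? no. Count so far: 0
Gen 2: crossing 1x2. Involves strand 1? yes. Count so far: 1
Gen 3: crossing 1x3. Involves strand 1? yes. Count so far: 2
Gen 4: crossing 1x5. Involves strand 1? yes. Count so far: 3
Gen 5: crossing 3x5. Involves strand 1? no. Count so far: 3
Gen 6: crossing 1x4. Involves strand 1? yes. Count so far: 4
Gen 7: crossing 2x5. Involves strand 1? no. Count so far: 4
Gen 8: crossing 2x3. Involves strand 1? no. Count so far: 4
Gen 9: crossing 4x1. Involves strand 1? yes. Count so far: 5

Answer: 5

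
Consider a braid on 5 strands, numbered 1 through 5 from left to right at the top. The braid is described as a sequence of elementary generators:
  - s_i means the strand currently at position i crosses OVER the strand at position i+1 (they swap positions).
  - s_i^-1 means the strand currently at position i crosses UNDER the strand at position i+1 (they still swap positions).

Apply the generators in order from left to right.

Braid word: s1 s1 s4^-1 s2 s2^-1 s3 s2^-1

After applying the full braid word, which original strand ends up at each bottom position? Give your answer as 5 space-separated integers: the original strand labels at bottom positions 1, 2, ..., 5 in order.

Answer: 1 5 2 3 4

Derivation:
Gen 1 (s1): strand 1 crosses over strand 2. Perm now: [2 1 3 4 5]
Gen 2 (s1): strand 2 crosses over strand 1. Perm now: [1 2 3 4 5]
Gen 3 (s4^-1): strand 4 crosses under strand 5. Perm now: [1 2 3 5 4]
Gen 4 (s2): strand 2 crosses over strand 3. Perm now: [1 3 2 5 4]
Gen 5 (s2^-1): strand 3 crosses under strand 2. Perm now: [1 2 3 5 4]
Gen 6 (s3): strand 3 crosses over strand 5. Perm now: [1 2 5 3 4]
Gen 7 (s2^-1): strand 2 crosses under strand 5. Perm now: [1 5 2 3 4]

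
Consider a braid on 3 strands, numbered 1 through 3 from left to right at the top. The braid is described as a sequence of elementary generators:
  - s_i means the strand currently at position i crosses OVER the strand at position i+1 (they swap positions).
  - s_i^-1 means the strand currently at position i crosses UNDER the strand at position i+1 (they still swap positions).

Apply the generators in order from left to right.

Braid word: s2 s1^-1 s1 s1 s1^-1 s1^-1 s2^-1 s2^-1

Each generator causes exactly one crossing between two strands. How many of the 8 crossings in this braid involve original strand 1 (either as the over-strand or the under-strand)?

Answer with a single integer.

Answer: 7

Derivation:
Gen 1: crossing 2x3. Involves strand 1? no. Count so far: 0
Gen 2: crossing 1x3. Involves strand 1? yes. Count so far: 1
Gen 3: crossing 3x1. Involves strand 1? yes. Count so far: 2
Gen 4: crossing 1x3. Involves strand 1? yes. Count so far: 3
Gen 5: crossing 3x1. Involves strand 1? yes. Count so far: 4
Gen 6: crossing 1x3. Involves strand 1? yes. Count so far: 5
Gen 7: crossing 1x2. Involves strand 1? yes. Count so far: 6
Gen 8: crossing 2x1. Involves strand 1? yes. Count so far: 7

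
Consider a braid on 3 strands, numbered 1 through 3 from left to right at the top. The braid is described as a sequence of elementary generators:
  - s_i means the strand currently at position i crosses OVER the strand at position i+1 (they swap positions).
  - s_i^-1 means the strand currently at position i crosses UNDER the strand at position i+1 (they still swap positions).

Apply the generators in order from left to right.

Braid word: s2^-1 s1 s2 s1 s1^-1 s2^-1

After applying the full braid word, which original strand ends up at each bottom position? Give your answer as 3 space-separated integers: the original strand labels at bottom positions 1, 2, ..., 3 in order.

Answer: 3 1 2

Derivation:
Gen 1 (s2^-1): strand 2 crosses under strand 3. Perm now: [1 3 2]
Gen 2 (s1): strand 1 crosses over strand 3. Perm now: [3 1 2]
Gen 3 (s2): strand 1 crosses over strand 2. Perm now: [3 2 1]
Gen 4 (s1): strand 3 crosses over strand 2. Perm now: [2 3 1]
Gen 5 (s1^-1): strand 2 crosses under strand 3. Perm now: [3 2 1]
Gen 6 (s2^-1): strand 2 crosses under strand 1. Perm now: [3 1 2]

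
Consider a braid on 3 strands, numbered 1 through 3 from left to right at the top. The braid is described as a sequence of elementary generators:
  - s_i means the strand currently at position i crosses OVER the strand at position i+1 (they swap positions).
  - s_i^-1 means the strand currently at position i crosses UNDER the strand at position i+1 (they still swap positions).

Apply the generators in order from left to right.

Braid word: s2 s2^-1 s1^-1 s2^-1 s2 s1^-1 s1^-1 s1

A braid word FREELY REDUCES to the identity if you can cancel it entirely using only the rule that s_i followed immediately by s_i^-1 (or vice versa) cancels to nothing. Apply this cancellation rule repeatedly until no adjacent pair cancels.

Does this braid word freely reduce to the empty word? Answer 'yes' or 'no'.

Gen 1 (s2): push. Stack: [s2]
Gen 2 (s2^-1): cancels prior s2. Stack: []
Gen 3 (s1^-1): push. Stack: [s1^-1]
Gen 4 (s2^-1): push. Stack: [s1^-1 s2^-1]
Gen 5 (s2): cancels prior s2^-1. Stack: [s1^-1]
Gen 6 (s1^-1): push. Stack: [s1^-1 s1^-1]
Gen 7 (s1^-1): push. Stack: [s1^-1 s1^-1 s1^-1]
Gen 8 (s1): cancels prior s1^-1. Stack: [s1^-1 s1^-1]
Reduced word: s1^-1 s1^-1

Answer: no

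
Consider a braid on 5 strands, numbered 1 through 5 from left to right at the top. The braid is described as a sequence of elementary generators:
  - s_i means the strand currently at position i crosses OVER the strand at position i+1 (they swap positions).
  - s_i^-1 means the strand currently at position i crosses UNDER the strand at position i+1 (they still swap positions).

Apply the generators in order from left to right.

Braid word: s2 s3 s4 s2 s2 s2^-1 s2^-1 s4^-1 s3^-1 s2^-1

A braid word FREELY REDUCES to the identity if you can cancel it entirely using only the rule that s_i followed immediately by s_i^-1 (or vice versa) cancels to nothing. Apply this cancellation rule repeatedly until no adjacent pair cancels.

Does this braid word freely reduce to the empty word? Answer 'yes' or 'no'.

Gen 1 (s2): push. Stack: [s2]
Gen 2 (s3): push. Stack: [s2 s3]
Gen 3 (s4): push. Stack: [s2 s3 s4]
Gen 4 (s2): push. Stack: [s2 s3 s4 s2]
Gen 5 (s2): push. Stack: [s2 s3 s4 s2 s2]
Gen 6 (s2^-1): cancels prior s2. Stack: [s2 s3 s4 s2]
Gen 7 (s2^-1): cancels prior s2. Stack: [s2 s3 s4]
Gen 8 (s4^-1): cancels prior s4. Stack: [s2 s3]
Gen 9 (s3^-1): cancels prior s3. Stack: [s2]
Gen 10 (s2^-1): cancels prior s2. Stack: []
Reduced word: (empty)

Answer: yes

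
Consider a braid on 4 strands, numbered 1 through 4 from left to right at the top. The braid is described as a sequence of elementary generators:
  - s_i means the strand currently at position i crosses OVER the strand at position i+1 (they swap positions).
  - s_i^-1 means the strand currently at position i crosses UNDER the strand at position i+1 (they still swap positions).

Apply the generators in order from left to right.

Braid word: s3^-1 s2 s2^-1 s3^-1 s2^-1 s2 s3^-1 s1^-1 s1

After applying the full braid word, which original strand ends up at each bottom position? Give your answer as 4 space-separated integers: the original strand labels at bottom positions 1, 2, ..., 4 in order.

Answer: 1 2 4 3

Derivation:
Gen 1 (s3^-1): strand 3 crosses under strand 4. Perm now: [1 2 4 3]
Gen 2 (s2): strand 2 crosses over strand 4. Perm now: [1 4 2 3]
Gen 3 (s2^-1): strand 4 crosses under strand 2. Perm now: [1 2 4 3]
Gen 4 (s3^-1): strand 4 crosses under strand 3. Perm now: [1 2 3 4]
Gen 5 (s2^-1): strand 2 crosses under strand 3. Perm now: [1 3 2 4]
Gen 6 (s2): strand 3 crosses over strand 2. Perm now: [1 2 3 4]
Gen 7 (s3^-1): strand 3 crosses under strand 4. Perm now: [1 2 4 3]
Gen 8 (s1^-1): strand 1 crosses under strand 2. Perm now: [2 1 4 3]
Gen 9 (s1): strand 2 crosses over strand 1. Perm now: [1 2 4 3]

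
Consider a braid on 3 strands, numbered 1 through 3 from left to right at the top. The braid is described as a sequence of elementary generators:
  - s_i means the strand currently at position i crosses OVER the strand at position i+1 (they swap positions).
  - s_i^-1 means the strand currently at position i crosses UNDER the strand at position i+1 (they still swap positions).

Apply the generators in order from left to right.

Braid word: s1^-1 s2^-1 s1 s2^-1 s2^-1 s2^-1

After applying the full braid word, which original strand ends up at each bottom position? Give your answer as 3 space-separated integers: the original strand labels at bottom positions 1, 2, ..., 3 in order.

Gen 1 (s1^-1): strand 1 crosses under strand 2. Perm now: [2 1 3]
Gen 2 (s2^-1): strand 1 crosses under strand 3. Perm now: [2 3 1]
Gen 3 (s1): strand 2 crosses over strand 3. Perm now: [3 2 1]
Gen 4 (s2^-1): strand 2 crosses under strand 1. Perm now: [3 1 2]
Gen 5 (s2^-1): strand 1 crosses under strand 2. Perm now: [3 2 1]
Gen 6 (s2^-1): strand 2 crosses under strand 1. Perm now: [3 1 2]

Answer: 3 1 2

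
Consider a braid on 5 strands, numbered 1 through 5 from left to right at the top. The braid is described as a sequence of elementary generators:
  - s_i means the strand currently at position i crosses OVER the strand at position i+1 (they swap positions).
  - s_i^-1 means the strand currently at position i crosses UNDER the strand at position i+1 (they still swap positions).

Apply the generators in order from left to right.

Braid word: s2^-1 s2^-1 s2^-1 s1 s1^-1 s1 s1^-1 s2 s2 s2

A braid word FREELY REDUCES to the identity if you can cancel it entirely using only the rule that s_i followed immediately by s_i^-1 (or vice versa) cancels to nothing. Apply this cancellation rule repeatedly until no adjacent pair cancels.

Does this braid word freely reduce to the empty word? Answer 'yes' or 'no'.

Gen 1 (s2^-1): push. Stack: [s2^-1]
Gen 2 (s2^-1): push. Stack: [s2^-1 s2^-1]
Gen 3 (s2^-1): push. Stack: [s2^-1 s2^-1 s2^-1]
Gen 4 (s1): push. Stack: [s2^-1 s2^-1 s2^-1 s1]
Gen 5 (s1^-1): cancels prior s1. Stack: [s2^-1 s2^-1 s2^-1]
Gen 6 (s1): push. Stack: [s2^-1 s2^-1 s2^-1 s1]
Gen 7 (s1^-1): cancels prior s1. Stack: [s2^-1 s2^-1 s2^-1]
Gen 8 (s2): cancels prior s2^-1. Stack: [s2^-1 s2^-1]
Gen 9 (s2): cancels prior s2^-1. Stack: [s2^-1]
Gen 10 (s2): cancels prior s2^-1. Stack: []
Reduced word: (empty)

Answer: yes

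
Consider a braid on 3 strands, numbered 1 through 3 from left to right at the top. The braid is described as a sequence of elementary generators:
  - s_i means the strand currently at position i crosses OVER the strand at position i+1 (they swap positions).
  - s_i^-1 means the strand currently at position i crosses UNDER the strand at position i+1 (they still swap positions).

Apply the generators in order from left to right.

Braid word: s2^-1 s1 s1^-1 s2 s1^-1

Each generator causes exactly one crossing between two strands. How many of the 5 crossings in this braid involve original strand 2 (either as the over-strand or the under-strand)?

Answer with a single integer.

Answer: 3

Derivation:
Gen 1: crossing 2x3. Involves strand 2? yes. Count so far: 1
Gen 2: crossing 1x3. Involves strand 2? no. Count so far: 1
Gen 3: crossing 3x1. Involves strand 2? no. Count so far: 1
Gen 4: crossing 3x2. Involves strand 2? yes. Count so far: 2
Gen 5: crossing 1x2. Involves strand 2? yes. Count so far: 3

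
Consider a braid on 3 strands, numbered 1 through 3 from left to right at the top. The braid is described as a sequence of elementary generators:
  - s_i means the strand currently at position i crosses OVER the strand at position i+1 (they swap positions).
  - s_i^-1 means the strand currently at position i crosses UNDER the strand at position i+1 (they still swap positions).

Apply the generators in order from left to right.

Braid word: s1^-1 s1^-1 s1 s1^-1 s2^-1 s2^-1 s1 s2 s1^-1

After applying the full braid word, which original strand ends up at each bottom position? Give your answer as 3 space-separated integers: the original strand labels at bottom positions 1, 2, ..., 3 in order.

Answer: 3 2 1

Derivation:
Gen 1 (s1^-1): strand 1 crosses under strand 2. Perm now: [2 1 3]
Gen 2 (s1^-1): strand 2 crosses under strand 1. Perm now: [1 2 3]
Gen 3 (s1): strand 1 crosses over strand 2. Perm now: [2 1 3]
Gen 4 (s1^-1): strand 2 crosses under strand 1. Perm now: [1 2 3]
Gen 5 (s2^-1): strand 2 crosses under strand 3. Perm now: [1 3 2]
Gen 6 (s2^-1): strand 3 crosses under strand 2. Perm now: [1 2 3]
Gen 7 (s1): strand 1 crosses over strand 2. Perm now: [2 1 3]
Gen 8 (s2): strand 1 crosses over strand 3. Perm now: [2 3 1]
Gen 9 (s1^-1): strand 2 crosses under strand 3. Perm now: [3 2 1]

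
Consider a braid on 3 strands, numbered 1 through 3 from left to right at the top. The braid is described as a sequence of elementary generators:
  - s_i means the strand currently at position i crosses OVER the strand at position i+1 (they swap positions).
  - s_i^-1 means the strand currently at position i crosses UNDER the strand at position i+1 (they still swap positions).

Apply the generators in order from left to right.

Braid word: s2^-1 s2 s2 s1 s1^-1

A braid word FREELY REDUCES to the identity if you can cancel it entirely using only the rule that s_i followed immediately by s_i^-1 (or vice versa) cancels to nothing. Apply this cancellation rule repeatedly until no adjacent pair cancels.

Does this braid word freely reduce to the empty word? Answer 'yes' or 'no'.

Gen 1 (s2^-1): push. Stack: [s2^-1]
Gen 2 (s2): cancels prior s2^-1. Stack: []
Gen 3 (s2): push. Stack: [s2]
Gen 4 (s1): push. Stack: [s2 s1]
Gen 5 (s1^-1): cancels prior s1. Stack: [s2]
Reduced word: s2

Answer: no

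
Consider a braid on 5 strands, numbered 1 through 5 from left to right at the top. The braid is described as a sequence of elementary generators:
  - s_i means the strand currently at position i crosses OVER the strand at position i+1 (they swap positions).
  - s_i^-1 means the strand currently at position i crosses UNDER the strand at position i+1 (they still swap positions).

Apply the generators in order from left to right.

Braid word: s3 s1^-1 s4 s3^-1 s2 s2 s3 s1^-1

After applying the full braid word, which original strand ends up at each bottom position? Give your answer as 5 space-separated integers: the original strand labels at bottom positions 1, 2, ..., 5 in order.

Gen 1 (s3): strand 3 crosses over strand 4. Perm now: [1 2 4 3 5]
Gen 2 (s1^-1): strand 1 crosses under strand 2. Perm now: [2 1 4 3 5]
Gen 3 (s4): strand 3 crosses over strand 5. Perm now: [2 1 4 5 3]
Gen 4 (s3^-1): strand 4 crosses under strand 5. Perm now: [2 1 5 4 3]
Gen 5 (s2): strand 1 crosses over strand 5. Perm now: [2 5 1 4 3]
Gen 6 (s2): strand 5 crosses over strand 1. Perm now: [2 1 5 4 3]
Gen 7 (s3): strand 5 crosses over strand 4. Perm now: [2 1 4 5 3]
Gen 8 (s1^-1): strand 2 crosses under strand 1. Perm now: [1 2 4 5 3]

Answer: 1 2 4 5 3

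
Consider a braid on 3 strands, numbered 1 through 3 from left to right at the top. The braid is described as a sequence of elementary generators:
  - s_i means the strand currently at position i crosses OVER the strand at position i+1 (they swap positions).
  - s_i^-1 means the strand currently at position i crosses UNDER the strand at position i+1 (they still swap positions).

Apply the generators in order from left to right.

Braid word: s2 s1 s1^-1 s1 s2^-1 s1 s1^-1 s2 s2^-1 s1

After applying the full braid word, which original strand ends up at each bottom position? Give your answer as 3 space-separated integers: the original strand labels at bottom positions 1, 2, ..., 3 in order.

Answer: 2 3 1

Derivation:
Gen 1 (s2): strand 2 crosses over strand 3. Perm now: [1 3 2]
Gen 2 (s1): strand 1 crosses over strand 3. Perm now: [3 1 2]
Gen 3 (s1^-1): strand 3 crosses under strand 1. Perm now: [1 3 2]
Gen 4 (s1): strand 1 crosses over strand 3. Perm now: [3 1 2]
Gen 5 (s2^-1): strand 1 crosses under strand 2. Perm now: [3 2 1]
Gen 6 (s1): strand 3 crosses over strand 2. Perm now: [2 3 1]
Gen 7 (s1^-1): strand 2 crosses under strand 3. Perm now: [3 2 1]
Gen 8 (s2): strand 2 crosses over strand 1. Perm now: [3 1 2]
Gen 9 (s2^-1): strand 1 crosses under strand 2. Perm now: [3 2 1]
Gen 10 (s1): strand 3 crosses over strand 2. Perm now: [2 3 1]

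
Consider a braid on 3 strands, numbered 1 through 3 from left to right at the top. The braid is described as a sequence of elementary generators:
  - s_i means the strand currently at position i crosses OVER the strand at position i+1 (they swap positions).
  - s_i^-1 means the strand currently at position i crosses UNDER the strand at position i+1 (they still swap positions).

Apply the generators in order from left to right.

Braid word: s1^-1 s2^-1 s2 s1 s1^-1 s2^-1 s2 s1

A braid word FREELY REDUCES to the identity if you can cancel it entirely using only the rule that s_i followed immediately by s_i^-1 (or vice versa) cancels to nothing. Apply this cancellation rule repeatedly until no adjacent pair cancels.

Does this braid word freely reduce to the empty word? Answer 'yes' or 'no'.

Answer: yes

Derivation:
Gen 1 (s1^-1): push. Stack: [s1^-1]
Gen 2 (s2^-1): push. Stack: [s1^-1 s2^-1]
Gen 3 (s2): cancels prior s2^-1. Stack: [s1^-1]
Gen 4 (s1): cancels prior s1^-1. Stack: []
Gen 5 (s1^-1): push. Stack: [s1^-1]
Gen 6 (s2^-1): push. Stack: [s1^-1 s2^-1]
Gen 7 (s2): cancels prior s2^-1. Stack: [s1^-1]
Gen 8 (s1): cancels prior s1^-1. Stack: []
Reduced word: (empty)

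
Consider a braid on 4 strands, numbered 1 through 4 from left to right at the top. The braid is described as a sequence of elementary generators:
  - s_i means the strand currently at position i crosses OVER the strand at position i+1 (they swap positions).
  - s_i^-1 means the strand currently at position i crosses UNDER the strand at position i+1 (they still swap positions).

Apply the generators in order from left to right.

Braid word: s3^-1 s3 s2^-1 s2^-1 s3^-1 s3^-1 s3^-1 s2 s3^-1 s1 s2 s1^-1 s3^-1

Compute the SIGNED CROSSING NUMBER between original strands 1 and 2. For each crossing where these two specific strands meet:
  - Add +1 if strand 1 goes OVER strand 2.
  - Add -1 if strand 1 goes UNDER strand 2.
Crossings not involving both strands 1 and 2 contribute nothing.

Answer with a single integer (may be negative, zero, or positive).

Answer: -1

Derivation:
Gen 1: crossing 3x4. Both 1&2? no. Sum: 0
Gen 2: crossing 4x3. Both 1&2? no. Sum: 0
Gen 3: crossing 2x3. Both 1&2? no. Sum: 0
Gen 4: crossing 3x2. Both 1&2? no. Sum: 0
Gen 5: crossing 3x4. Both 1&2? no. Sum: 0
Gen 6: crossing 4x3. Both 1&2? no. Sum: 0
Gen 7: crossing 3x4. Both 1&2? no. Sum: 0
Gen 8: crossing 2x4. Both 1&2? no. Sum: 0
Gen 9: crossing 2x3. Both 1&2? no. Sum: 0
Gen 10: crossing 1x4. Both 1&2? no. Sum: 0
Gen 11: crossing 1x3. Both 1&2? no. Sum: 0
Gen 12: crossing 4x3. Both 1&2? no. Sum: 0
Gen 13: 1 under 2. Both 1&2? yes. Contrib: -1. Sum: -1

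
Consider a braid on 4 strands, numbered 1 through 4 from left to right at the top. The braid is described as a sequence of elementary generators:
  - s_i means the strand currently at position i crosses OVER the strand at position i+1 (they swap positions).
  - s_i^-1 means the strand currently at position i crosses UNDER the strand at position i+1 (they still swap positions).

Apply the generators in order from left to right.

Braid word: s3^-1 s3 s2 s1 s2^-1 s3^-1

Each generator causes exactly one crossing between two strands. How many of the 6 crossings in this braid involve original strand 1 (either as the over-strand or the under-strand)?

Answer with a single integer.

Gen 1: crossing 3x4. Involves strand 1? no. Count so far: 0
Gen 2: crossing 4x3. Involves strand 1? no. Count so far: 0
Gen 3: crossing 2x3. Involves strand 1? no. Count so far: 0
Gen 4: crossing 1x3. Involves strand 1? yes. Count so far: 1
Gen 5: crossing 1x2. Involves strand 1? yes. Count so far: 2
Gen 6: crossing 1x4. Involves strand 1? yes. Count so far: 3

Answer: 3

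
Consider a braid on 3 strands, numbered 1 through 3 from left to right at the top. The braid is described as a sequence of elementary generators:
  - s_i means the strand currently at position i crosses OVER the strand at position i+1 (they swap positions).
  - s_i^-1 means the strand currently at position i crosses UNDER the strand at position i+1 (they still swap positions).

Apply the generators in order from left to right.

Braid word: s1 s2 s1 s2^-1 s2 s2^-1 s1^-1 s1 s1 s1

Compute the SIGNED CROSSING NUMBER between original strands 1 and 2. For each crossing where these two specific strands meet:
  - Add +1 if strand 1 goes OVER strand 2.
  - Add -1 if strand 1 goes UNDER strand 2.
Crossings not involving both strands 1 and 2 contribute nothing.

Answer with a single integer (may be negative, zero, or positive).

Gen 1: 1 over 2. Both 1&2? yes. Contrib: +1. Sum: 1
Gen 2: crossing 1x3. Both 1&2? no. Sum: 1
Gen 3: crossing 2x3. Both 1&2? no. Sum: 1
Gen 4: 2 under 1. Both 1&2? yes. Contrib: +1. Sum: 2
Gen 5: 1 over 2. Both 1&2? yes. Contrib: +1. Sum: 3
Gen 6: 2 under 1. Both 1&2? yes. Contrib: +1. Sum: 4
Gen 7: crossing 3x1. Both 1&2? no. Sum: 4
Gen 8: crossing 1x3. Both 1&2? no. Sum: 4
Gen 9: crossing 3x1. Both 1&2? no. Sum: 4
Gen 10: crossing 1x3. Both 1&2? no. Sum: 4

Answer: 4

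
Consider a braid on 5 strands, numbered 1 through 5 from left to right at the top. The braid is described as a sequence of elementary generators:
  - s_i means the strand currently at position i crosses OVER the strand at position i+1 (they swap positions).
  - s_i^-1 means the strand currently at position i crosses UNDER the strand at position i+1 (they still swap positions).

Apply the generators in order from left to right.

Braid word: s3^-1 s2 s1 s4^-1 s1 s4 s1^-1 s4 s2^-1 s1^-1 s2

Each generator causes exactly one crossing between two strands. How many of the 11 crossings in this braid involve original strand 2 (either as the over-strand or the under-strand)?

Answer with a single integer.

Answer: 3

Derivation:
Gen 1: crossing 3x4. Involves strand 2? no. Count so far: 0
Gen 2: crossing 2x4. Involves strand 2? yes. Count so far: 1
Gen 3: crossing 1x4. Involves strand 2? no. Count so far: 1
Gen 4: crossing 3x5. Involves strand 2? no. Count so far: 1
Gen 5: crossing 4x1. Involves strand 2? no. Count so far: 1
Gen 6: crossing 5x3. Involves strand 2? no. Count so far: 1
Gen 7: crossing 1x4. Involves strand 2? no. Count so far: 1
Gen 8: crossing 3x5. Involves strand 2? no. Count so far: 1
Gen 9: crossing 1x2. Involves strand 2? yes. Count so far: 2
Gen 10: crossing 4x2. Involves strand 2? yes. Count so far: 3
Gen 11: crossing 4x1. Involves strand 2? no. Count so far: 3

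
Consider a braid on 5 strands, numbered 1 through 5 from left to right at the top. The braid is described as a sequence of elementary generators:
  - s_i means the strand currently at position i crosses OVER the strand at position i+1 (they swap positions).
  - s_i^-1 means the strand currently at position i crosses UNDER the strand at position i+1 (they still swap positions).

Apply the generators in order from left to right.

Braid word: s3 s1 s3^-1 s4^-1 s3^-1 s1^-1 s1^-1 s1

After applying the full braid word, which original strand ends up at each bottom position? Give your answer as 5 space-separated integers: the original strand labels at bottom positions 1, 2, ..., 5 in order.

Answer: 1 2 5 3 4

Derivation:
Gen 1 (s3): strand 3 crosses over strand 4. Perm now: [1 2 4 3 5]
Gen 2 (s1): strand 1 crosses over strand 2. Perm now: [2 1 4 3 5]
Gen 3 (s3^-1): strand 4 crosses under strand 3. Perm now: [2 1 3 4 5]
Gen 4 (s4^-1): strand 4 crosses under strand 5. Perm now: [2 1 3 5 4]
Gen 5 (s3^-1): strand 3 crosses under strand 5. Perm now: [2 1 5 3 4]
Gen 6 (s1^-1): strand 2 crosses under strand 1. Perm now: [1 2 5 3 4]
Gen 7 (s1^-1): strand 1 crosses under strand 2. Perm now: [2 1 5 3 4]
Gen 8 (s1): strand 2 crosses over strand 1. Perm now: [1 2 5 3 4]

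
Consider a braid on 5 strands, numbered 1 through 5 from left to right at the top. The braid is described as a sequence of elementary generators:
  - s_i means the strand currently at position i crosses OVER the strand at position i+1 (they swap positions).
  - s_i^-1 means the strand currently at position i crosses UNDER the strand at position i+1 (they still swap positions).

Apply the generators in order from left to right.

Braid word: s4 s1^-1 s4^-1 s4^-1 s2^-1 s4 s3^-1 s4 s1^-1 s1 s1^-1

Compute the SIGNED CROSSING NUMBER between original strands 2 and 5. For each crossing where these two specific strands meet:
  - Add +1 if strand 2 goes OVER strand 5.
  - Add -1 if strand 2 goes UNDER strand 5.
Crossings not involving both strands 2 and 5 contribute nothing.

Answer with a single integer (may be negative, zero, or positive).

Gen 1: crossing 4x5. Both 2&5? no. Sum: 0
Gen 2: crossing 1x2. Both 2&5? no. Sum: 0
Gen 3: crossing 5x4. Both 2&5? no. Sum: 0
Gen 4: crossing 4x5. Both 2&5? no. Sum: 0
Gen 5: crossing 1x3. Both 2&5? no. Sum: 0
Gen 6: crossing 5x4. Both 2&5? no. Sum: 0
Gen 7: crossing 1x4. Both 2&5? no. Sum: 0
Gen 8: crossing 1x5. Both 2&5? no. Sum: 0
Gen 9: crossing 2x3. Both 2&5? no. Sum: 0
Gen 10: crossing 3x2. Both 2&5? no. Sum: 0
Gen 11: crossing 2x3. Both 2&5? no. Sum: 0

Answer: 0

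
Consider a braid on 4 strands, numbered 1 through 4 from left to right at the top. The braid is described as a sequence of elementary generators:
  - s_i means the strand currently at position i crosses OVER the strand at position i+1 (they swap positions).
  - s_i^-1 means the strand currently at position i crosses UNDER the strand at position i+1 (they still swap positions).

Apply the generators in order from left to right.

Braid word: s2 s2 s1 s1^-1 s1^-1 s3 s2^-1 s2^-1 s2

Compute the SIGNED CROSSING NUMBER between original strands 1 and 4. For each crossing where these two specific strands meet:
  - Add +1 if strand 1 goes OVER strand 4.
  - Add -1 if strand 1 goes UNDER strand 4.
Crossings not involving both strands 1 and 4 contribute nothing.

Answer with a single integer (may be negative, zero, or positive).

Answer: 1

Derivation:
Gen 1: crossing 2x3. Both 1&4? no. Sum: 0
Gen 2: crossing 3x2. Both 1&4? no. Sum: 0
Gen 3: crossing 1x2. Both 1&4? no. Sum: 0
Gen 4: crossing 2x1. Both 1&4? no. Sum: 0
Gen 5: crossing 1x2. Both 1&4? no. Sum: 0
Gen 6: crossing 3x4. Both 1&4? no. Sum: 0
Gen 7: 1 under 4. Both 1&4? yes. Contrib: -1. Sum: -1
Gen 8: 4 under 1. Both 1&4? yes. Contrib: +1. Sum: 0
Gen 9: 1 over 4. Both 1&4? yes. Contrib: +1. Sum: 1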